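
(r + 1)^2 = r^2 + 2*r + 1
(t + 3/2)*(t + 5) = t^2 + 13*t/2 + 15/2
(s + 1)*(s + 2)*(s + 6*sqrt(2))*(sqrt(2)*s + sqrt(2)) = sqrt(2)*s^4 + 4*sqrt(2)*s^3 + 12*s^3 + 5*sqrt(2)*s^2 + 48*s^2 + 2*sqrt(2)*s + 60*s + 24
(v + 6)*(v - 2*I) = v^2 + 6*v - 2*I*v - 12*I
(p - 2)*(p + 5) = p^2 + 3*p - 10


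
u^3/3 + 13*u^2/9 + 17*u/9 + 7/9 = (u/3 + 1/3)*(u + 1)*(u + 7/3)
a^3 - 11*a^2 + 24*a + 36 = (a - 6)^2*(a + 1)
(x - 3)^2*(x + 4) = x^3 - 2*x^2 - 15*x + 36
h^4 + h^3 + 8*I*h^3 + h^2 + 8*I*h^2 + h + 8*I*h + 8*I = (h + 1)*(h - I)*(h + I)*(h + 8*I)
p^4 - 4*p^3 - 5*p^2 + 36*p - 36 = (p - 3)*(p - 2)^2*(p + 3)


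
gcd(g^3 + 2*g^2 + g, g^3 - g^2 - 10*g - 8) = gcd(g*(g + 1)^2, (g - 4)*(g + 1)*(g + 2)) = g + 1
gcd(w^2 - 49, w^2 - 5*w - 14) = w - 7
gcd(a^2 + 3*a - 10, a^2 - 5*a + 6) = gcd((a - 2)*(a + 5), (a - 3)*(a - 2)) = a - 2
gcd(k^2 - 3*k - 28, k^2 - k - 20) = k + 4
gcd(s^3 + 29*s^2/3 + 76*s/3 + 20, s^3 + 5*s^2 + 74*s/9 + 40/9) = s^2 + 11*s/3 + 10/3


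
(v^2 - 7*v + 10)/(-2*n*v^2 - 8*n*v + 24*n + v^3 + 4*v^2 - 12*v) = (v - 5)/(-2*n*v - 12*n + v^2 + 6*v)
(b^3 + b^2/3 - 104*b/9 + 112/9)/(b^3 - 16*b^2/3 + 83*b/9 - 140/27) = 3*(b + 4)/(3*b - 5)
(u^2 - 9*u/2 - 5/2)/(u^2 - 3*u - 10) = (u + 1/2)/(u + 2)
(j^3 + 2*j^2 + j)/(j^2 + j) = j + 1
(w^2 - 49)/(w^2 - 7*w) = (w + 7)/w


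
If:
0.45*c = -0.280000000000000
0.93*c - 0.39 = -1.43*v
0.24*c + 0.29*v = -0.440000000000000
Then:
No Solution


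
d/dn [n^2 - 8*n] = 2*n - 8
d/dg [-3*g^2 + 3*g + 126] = 3 - 6*g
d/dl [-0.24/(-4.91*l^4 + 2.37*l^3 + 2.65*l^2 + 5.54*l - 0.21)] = (-4.7136*l^3 + 1.7064*l^2 + 1.272*l + 1.3296)/(-4.91*l^4 + 2.37*l^3 + 2.65*l^2 + 5.54*l - 0.21)^2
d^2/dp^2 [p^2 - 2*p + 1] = 2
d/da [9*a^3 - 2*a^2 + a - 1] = 27*a^2 - 4*a + 1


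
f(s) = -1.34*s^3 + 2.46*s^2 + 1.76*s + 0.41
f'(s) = -4.02*s^2 + 4.92*s + 1.76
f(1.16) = 3.67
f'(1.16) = 2.06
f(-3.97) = 116.04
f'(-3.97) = -81.13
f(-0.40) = 0.19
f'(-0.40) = -0.85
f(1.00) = 3.29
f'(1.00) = 2.66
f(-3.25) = 66.67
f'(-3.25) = -56.69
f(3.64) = -25.22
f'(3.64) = -33.59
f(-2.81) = 44.62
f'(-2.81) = -43.81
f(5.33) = -123.23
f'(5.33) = -86.22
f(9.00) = -761.35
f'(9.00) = -279.58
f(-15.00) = 5050.01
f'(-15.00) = -976.54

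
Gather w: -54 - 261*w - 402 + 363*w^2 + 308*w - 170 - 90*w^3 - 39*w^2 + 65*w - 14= -90*w^3 + 324*w^2 + 112*w - 640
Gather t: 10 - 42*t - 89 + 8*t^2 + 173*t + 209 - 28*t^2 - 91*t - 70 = -20*t^2 + 40*t + 60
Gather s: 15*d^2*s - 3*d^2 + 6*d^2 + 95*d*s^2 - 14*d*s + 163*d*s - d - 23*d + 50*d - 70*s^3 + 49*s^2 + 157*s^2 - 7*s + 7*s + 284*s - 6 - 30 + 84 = 3*d^2 + 26*d - 70*s^3 + s^2*(95*d + 206) + s*(15*d^2 + 149*d + 284) + 48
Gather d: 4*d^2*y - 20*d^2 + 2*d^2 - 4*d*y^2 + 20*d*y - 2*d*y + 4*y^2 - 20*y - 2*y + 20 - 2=d^2*(4*y - 18) + d*(-4*y^2 + 18*y) + 4*y^2 - 22*y + 18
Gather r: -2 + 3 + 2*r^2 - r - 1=2*r^2 - r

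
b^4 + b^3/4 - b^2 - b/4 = b*(b - 1)*(b + 1/4)*(b + 1)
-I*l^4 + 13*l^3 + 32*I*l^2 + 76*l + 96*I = (l - 2*I)*(l + 6*I)*(l + 8*I)*(-I*l + 1)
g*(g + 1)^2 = g^3 + 2*g^2 + g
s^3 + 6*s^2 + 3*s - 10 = (s - 1)*(s + 2)*(s + 5)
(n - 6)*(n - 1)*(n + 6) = n^3 - n^2 - 36*n + 36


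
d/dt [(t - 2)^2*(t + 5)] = (t - 2)*(3*t + 8)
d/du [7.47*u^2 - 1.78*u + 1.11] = 14.94*u - 1.78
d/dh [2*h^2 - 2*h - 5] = 4*h - 2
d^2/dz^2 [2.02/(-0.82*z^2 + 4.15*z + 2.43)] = (-2.716496*z^2 + 13.74812*z + 2.02*(1.64*z - 4.15)*(3.28*z - 8.3) + 8.050104)/(-0.82*z^2 + 4.15*z + 2.43)^3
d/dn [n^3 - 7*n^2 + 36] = n*(3*n - 14)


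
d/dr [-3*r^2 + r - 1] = 1 - 6*r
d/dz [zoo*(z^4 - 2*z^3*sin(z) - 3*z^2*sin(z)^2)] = zoo*z*(z^2*cos(z) + z^2 + z*sin(z) + z*sin(2*z)/2 + sin(z)^2)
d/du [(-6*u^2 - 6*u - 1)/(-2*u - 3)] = 4*(3*u^2 + 9*u + 4)/(4*u^2 + 12*u + 9)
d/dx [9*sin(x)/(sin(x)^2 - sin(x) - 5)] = 9*(cos(x)^2 - 6)*cos(x)/(sin(x) + cos(x)^2 + 4)^2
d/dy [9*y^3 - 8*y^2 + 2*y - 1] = 27*y^2 - 16*y + 2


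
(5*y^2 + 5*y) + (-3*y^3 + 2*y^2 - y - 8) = -3*y^3 + 7*y^2 + 4*y - 8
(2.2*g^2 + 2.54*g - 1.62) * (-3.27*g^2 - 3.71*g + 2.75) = -7.194*g^4 - 16.4678*g^3 + 1.924*g^2 + 12.9952*g - 4.455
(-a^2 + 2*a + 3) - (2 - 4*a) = -a^2 + 6*a + 1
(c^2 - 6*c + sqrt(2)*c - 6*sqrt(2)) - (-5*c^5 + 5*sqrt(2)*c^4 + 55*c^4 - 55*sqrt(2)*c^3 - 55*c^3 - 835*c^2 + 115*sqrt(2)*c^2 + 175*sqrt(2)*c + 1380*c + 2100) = 5*c^5 - 55*c^4 - 5*sqrt(2)*c^4 + 55*c^3 + 55*sqrt(2)*c^3 - 115*sqrt(2)*c^2 + 836*c^2 - 1386*c - 174*sqrt(2)*c - 2100 - 6*sqrt(2)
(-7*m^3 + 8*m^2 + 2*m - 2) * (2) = -14*m^3 + 16*m^2 + 4*m - 4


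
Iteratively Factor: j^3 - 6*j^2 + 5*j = (j - 1)*(j^2 - 5*j) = j*(j - 1)*(j - 5)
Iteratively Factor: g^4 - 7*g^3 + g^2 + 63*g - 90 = (g + 3)*(g^3 - 10*g^2 + 31*g - 30) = (g - 2)*(g + 3)*(g^2 - 8*g + 15) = (g - 5)*(g - 2)*(g + 3)*(g - 3)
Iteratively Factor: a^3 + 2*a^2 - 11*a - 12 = (a + 1)*(a^2 + a - 12) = (a + 1)*(a + 4)*(a - 3)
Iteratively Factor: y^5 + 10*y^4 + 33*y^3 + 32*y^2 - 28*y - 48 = (y + 2)*(y^4 + 8*y^3 + 17*y^2 - 2*y - 24) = (y + 2)^2*(y^3 + 6*y^2 + 5*y - 12) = (y - 1)*(y + 2)^2*(y^2 + 7*y + 12) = (y - 1)*(y + 2)^2*(y + 3)*(y + 4)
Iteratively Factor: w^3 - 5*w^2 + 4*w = (w - 1)*(w^2 - 4*w) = w*(w - 1)*(w - 4)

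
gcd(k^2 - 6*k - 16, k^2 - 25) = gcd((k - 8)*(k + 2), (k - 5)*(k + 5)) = 1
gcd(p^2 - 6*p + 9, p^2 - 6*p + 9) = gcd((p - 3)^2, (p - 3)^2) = p^2 - 6*p + 9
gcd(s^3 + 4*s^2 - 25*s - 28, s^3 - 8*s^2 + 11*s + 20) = s^2 - 3*s - 4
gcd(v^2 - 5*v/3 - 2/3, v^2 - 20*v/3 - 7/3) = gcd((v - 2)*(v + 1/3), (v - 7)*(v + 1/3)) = v + 1/3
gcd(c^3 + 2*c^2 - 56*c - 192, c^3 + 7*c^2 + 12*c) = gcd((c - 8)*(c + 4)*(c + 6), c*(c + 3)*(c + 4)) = c + 4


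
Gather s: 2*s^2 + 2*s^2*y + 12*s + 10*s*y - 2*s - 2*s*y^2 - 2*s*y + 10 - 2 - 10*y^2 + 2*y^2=s^2*(2*y + 2) + s*(-2*y^2 + 8*y + 10) - 8*y^2 + 8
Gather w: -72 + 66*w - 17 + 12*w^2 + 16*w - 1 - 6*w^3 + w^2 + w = -6*w^3 + 13*w^2 + 83*w - 90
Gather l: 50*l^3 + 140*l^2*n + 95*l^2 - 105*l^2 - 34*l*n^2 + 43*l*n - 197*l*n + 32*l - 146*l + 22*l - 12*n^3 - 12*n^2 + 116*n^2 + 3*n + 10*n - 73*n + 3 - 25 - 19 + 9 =50*l^3 + l^2*(140*n - 10) + l*(-34*n^2 - 154*n - 92) - 12*n^3 + 104*n^2 - 60*n - 32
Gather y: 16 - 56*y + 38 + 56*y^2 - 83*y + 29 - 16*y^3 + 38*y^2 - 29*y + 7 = -16*y^3 + 94*y^2 - 168*y + 90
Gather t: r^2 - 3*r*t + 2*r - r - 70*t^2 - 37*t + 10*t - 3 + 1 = r^2 + r - 70*t^2 + t*(-3*r - 27) - 2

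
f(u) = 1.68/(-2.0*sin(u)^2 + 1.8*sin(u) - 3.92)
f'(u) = 1.68*(4.0*sin(u)*cos(u) - 1.8*cos(u))/(-2.0*sin(u)^2 + 1.8*sin(u) - 3.92)^2 = (6.72*sin(u) - 3.024)*cos(u)/(2.0*sin(u)^2 - 1.8*sin(u) + 3.92)^2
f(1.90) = -0.42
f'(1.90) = -0.07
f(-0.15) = -0.40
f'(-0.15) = -0.22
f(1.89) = -0.42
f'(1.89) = -0.07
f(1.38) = -0.41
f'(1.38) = 0.04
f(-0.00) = -0.43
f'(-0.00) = -0.20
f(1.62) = -0.41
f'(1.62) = -0.01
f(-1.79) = -0.22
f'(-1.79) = 0.04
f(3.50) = -0.35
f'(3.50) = 0.22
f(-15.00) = -0.28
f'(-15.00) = 0.16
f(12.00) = -0.31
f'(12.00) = -0.19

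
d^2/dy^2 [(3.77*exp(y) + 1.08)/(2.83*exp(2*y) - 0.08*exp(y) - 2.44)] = (30.193553*exp(4*y) + 35.451976*exp(3*y) + 155.462088*exp(2*y) + 29.101472*exp(y) + 22.234256)*exp(y)/(22.665187*exp(6*y) - 1.922136*exp(5*y) - 58.570812*exp(4*y) + 3.313984*exp(3*y) + 50.499216*exp(2*y) - 1.428864*exp(y) - 14.526784)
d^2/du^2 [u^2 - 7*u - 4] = 2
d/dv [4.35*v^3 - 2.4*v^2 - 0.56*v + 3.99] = 13.05*v^2 - 4.8*v - 0.56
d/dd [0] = 0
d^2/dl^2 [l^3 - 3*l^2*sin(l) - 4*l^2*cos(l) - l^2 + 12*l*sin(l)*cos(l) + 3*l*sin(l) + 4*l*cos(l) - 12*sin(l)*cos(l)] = 3*l^2*sin(l) + 4*l^2*cos(l) + 13*l*sin(l) - 24*l*sin(2*l) - 16*l*cos(l) + 6*l - 14*sin(l) + 24*sqrt(2)*sin(2*l + pi/4) - 2*cos(l) - 2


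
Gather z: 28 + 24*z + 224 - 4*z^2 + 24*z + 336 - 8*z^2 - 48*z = 588 - 12*z^2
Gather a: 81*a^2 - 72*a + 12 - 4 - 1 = 81*a^2 - 72*a + 7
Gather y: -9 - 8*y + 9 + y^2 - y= y^2 - 9*y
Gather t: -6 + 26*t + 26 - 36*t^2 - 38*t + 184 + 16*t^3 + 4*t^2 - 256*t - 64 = 16*t^3 - 32*t^2 - 268*t + 140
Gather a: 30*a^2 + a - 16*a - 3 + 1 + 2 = 30*a^2 - 15*a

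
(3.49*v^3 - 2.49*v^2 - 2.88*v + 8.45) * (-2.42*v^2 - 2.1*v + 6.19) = -8.4458*v^5 - 1.3032*v^4 + 33.8017*v^3 - 29.8141*v^2 - 35.5722*v + 52.3055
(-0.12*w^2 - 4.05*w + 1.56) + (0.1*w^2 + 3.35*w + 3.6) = -0.02*w^2 - 0.7*w + 5.16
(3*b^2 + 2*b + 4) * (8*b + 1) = 24*b^3 + 19*b^2 + 34*b + 4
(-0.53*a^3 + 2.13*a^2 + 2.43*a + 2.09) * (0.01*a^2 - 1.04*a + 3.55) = -0.0053*a^5 + 0.5725*a^4 - 4.0724*a^3 + 5.0552*a^2 + 6.4529*a + 7.4195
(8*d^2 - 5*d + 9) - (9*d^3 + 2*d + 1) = -9*d^3 + 8*d^2 - 7*d + 8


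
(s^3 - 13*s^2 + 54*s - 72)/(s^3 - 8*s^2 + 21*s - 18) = (s^2 - 10*s + 24)/(s^2 - 5*s + 6)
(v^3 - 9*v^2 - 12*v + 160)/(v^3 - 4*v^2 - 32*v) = (v - 5)/v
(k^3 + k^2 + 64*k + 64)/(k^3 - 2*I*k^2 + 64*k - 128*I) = (k + 1)/(k - 2*I)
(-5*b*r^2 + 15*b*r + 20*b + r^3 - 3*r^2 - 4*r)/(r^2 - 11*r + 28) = (-5*b*r - 5*b + r^2 + r)/(r - 7)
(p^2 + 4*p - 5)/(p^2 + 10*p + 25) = (p - 1)/(p + 5)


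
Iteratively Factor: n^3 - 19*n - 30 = (n - 5)*(n^2 + 5*n + 6) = (n - 5)*(n + 2)*(n + 3)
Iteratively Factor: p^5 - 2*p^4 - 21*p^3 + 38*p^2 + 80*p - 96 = (p - 1)*(p^4 - p^3 - 22*p^2 + 16*p + 96) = (p - 4)*(p - 1)*(p^3 + 3*p^2 - 10*p - 24) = (p - 4)*(p - 1)*(p + 2)*(p^2 + p - 12) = (p - 4)*(p - 3)*(p - 1)*(p + 2)*(p + 4)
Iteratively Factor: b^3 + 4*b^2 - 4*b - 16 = (b + 2)*(b^2 + 2*b - 8) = (b + 2)*(b + 4)*(b - 2)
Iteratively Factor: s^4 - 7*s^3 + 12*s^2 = (s - 4)*(s^3 - 3*s^2) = s*(s - 4)*(s^2 - 3*s) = s^2*(s - 4)*(s - 3)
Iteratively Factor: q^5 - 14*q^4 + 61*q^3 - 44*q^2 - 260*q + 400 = (q - 5)*(q^4 - 9*q^3 + 16*q^2 + 36*q - 80) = (q - 5)*(q - 2)*(q^3 - 7*q^2 + 2*q + 40) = (q - 5)*(q - 4)*(q - 2)*(q^2 - 3*q - 10) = (q - 5)^2*(q - 4)*(q - 2)*(q + 2)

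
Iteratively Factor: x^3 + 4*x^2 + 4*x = (x)*(x^2 + 4*x + 4) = x*(x + 2)*(x + 2)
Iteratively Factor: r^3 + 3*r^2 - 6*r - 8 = (r - 2)*(r^2 + 5*r + 4) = (r - 2)*(r + 4)*(r + 1)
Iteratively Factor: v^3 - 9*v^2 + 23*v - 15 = (v - 5)*(v^2 - 4*v + 3) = (v - 5)*(v - 3)*(v - 1)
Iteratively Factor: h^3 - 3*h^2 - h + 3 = (h - 1)*(h^2 - 2*h - 3) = (h - 3)*(h - 1)*(h + 1)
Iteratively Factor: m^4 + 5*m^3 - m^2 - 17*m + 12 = (m + 4)*(m^3 + m^2 - 5*m + 3) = (m - 1)*(m + 4)*(m^2 + 2*m - 3) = (m - 1)^2*(m + 4)*(m + 3)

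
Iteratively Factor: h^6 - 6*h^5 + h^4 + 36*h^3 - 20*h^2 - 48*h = (h + 2)*(h^5 - 8*h^4 + 17*h^3 + 2*h^2 - 24*h) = (h - 4)*(h + 2)*(h^4 - 4*h^3 + h^2 + 6*h) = (h - 4)*(h - 2)*(h + 2)*(h^3 - 2*h^2 - 3*h) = (h - 4)*(h - 3)*(h - 2)*(h + 2)*(h^2 + h) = h*(h - 4)*(h - 3)*(h - 2)*(h + 2)*(h + 1)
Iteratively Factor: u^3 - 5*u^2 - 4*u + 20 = (u - 5)*(u^2 - 4) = (u - 5)*(u - 2)*(u + 2)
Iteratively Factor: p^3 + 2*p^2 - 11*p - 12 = (p + 4)*(p^2 - 2*p - 3) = (p + 1)*(p + 4)*(p - 3)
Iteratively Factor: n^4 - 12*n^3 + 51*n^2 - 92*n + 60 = (n - 5)*(n^3 - 7*n^2 + 16*n - 12) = (n - 5)*(n - 2)*(n^2 - 5*n + 6) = (n - 5)*(n - 3)*(n - 2)*(n - 2)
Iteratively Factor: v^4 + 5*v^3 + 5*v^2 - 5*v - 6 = (v + 1)*(v^3 + 4*v^2 + v - 6) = (v + 1)*(v + 3)*(v^2 + v - 2) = (v - 1)*(v + 1)*(v + 3)*(v + 2)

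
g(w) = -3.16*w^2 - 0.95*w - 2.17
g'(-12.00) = 74.89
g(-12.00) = -445.81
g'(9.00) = -57.83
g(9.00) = -266.68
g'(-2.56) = 15.23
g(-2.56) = -20.45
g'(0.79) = -5.94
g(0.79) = -4.89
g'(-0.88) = 4.61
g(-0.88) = -3.78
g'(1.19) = -8.47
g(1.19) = -7.78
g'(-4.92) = 30.14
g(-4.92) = -73.99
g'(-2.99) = 17.95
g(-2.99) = -27.58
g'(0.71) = -5.44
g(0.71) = -4.44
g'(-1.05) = 5.69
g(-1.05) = -4.66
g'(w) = -6.32*w - 0.95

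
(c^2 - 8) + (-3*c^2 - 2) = -2*c^2 - 10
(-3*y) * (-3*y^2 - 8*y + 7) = 9*y^3 + 24*y^2 - 21*y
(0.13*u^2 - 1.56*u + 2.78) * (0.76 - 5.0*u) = -0.65*u^3 + 7.8988*u^2 - 15.0856*u + 2.1128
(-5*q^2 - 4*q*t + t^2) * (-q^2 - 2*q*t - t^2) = 5*q^4 + 14*q^3*t + 12*q^2*t^2 + 2*q*t^3 - t^4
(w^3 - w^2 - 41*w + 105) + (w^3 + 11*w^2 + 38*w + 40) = 2*w^3 + 10*w^2 - 3*w + 145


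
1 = 1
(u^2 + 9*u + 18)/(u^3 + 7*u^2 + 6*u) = (u + 3)/(u*(u + 1))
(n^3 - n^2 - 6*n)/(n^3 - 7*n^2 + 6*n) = (n^2 - n - 6)/(n^2 - 7*n + 6)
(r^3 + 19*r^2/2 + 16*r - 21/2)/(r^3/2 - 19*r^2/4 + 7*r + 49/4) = 2*(2*r^3 + 19*r^2 + 32*r - 21)/(2*r^3 - 19*r^2 + 28*r + 49)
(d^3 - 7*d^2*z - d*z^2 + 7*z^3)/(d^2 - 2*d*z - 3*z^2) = (-d^2 + 8*d*z - 7*z^2)/(-d + 3*z)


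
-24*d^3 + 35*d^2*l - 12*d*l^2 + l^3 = (-8*d + l)*(-3*d + l)*(-d + l)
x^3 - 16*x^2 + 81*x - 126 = (x - 7)*(x - 6)*(x - 3)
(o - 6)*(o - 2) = o^2 - 8*o + 12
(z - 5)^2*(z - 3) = z^3 - 13*z^2 + 55*z - 75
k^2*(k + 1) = k^3 + k^2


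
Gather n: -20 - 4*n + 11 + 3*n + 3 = -n - 6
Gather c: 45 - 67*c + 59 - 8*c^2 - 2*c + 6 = -8*c^2 - 69*c + 110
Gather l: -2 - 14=-16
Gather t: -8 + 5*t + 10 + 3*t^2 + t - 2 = 3*t^2 + 6*t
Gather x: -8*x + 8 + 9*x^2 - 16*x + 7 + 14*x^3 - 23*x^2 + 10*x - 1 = 14*x^3 - 14*x^2 - 14*x + 14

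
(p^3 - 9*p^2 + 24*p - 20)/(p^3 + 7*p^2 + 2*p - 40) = (p^2 - 7*p + 10)/(p^2 + 9*p + 20)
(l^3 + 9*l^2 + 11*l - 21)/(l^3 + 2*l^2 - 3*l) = (l + 7)/l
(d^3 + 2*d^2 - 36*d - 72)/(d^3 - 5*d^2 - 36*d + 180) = (d + 2)/(d - 5)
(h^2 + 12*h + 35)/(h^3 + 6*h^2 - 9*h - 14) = (h + 5)/(h^2 - h - 2)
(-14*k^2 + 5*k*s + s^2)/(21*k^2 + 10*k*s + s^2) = (-2*k + s)/(3*k + s)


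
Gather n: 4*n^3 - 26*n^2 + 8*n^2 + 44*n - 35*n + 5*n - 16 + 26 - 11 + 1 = 4*n^3 - 18*n^2 + 14*n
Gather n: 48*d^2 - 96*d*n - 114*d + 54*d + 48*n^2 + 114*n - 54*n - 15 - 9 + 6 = 48*d^2 - 60*d + 48*n^2 + n*(60 - 96*d) - 18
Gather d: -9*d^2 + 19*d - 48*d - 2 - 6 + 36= -9*d^2 - 29*d + 28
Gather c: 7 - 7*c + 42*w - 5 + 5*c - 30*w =-2*c + 12*w + 2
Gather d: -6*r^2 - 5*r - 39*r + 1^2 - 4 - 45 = -6*r^2 - 44*r - 48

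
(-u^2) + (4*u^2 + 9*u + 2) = 3*u^2 + 9*u + 2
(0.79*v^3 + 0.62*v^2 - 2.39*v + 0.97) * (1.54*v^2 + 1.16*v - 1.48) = 1.2166*v^5 + 1.8712*v^4 - 4.1306*v^3 - 2.1962*v^2 + 4.6624*v - 1.4356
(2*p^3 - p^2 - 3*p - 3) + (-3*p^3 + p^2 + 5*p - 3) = -p^3 + 2*p - 6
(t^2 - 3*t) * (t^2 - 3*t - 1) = t^4 - 6*t^3 + 8*t^2 + 3*t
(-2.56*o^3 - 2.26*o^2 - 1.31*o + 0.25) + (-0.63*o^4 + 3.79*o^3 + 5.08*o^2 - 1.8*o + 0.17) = -0.63*o^4 + 1.23*o^3 + 2.82*o^2 - 3.11*o + 0.42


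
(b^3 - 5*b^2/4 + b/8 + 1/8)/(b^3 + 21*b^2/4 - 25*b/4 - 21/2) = (8*b^3 - 10*b^2 + b + 1)/(2*(4*b^3 + 21*b^2 - 25*b - 42))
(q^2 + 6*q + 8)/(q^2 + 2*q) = (q + 4)/q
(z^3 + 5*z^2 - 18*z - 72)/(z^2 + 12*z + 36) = (z^2 - z - 12)/(z + 6)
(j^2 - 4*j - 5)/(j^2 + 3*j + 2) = (j - 5)/(j + 2)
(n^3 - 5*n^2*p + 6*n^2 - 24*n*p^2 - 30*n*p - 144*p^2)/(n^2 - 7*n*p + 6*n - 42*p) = (-n^2 + 5*n*p + 24*p^2)/(-n + 7*p)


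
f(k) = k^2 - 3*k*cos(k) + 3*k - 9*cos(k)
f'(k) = 3*k*sin(k) + 2*k + 9*sin(k) - 3*cos(k) + 3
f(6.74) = 39.42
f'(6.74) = 26.68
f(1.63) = 8.37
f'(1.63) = 20.30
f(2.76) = 31.93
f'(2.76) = 17.74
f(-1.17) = -4.28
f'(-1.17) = -5.57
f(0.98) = -2.75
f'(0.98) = 13.21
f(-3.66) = 0.70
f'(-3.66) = -2.70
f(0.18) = -8.81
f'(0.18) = 2.12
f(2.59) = 28.76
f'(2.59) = 19.52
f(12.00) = 142.03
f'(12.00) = 0.32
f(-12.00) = 130.78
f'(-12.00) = -38.02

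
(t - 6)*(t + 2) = t^2 - 4*t - 12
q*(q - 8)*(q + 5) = q^3 - 3*q^2 - 40*q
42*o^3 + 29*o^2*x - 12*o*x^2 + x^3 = (-7*o + x)*(-6*o + x)*(o + x)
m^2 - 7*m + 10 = (m - 5)*(m - 2)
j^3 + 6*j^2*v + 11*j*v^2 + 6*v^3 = (j + v)*(j + 2*v)*(j + 3*v)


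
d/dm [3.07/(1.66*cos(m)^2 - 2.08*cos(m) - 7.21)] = (10.1924*cos(m) - 6.3856)*sin(m)/(-1.66*cos(m)^2 + 2.08*cos(m) + 7.21)^2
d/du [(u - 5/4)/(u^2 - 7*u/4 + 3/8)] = 4*(-16*u^2 + 40*u - 29)/(64*u^4 - 224*u^3 + 244*u^2 - 84*u + 9)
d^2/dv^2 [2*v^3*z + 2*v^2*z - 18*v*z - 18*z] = 4*z*(3*v + 1)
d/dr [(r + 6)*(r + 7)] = 2*r + 13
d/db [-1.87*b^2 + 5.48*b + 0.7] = 5.48 - 3.74*b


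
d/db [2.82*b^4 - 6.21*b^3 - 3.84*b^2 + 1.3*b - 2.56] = 11.28*b^3 - 18.63*b^2 - 7.68*b + 1.3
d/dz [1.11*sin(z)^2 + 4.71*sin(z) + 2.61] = (2.22*sin(z) + 4.71)*cos(z)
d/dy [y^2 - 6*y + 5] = 2*y - 6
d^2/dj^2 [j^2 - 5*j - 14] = 2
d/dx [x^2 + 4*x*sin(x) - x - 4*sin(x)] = 4*x*cos(x) + 2*x - 4*sqrt(2)*cos(x + pi/4) - 1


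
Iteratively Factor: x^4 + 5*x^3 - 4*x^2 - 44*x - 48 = (x - 3)*(x^3 + 8*x^2 + 20*x + 16) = (x - 3)*(x + 4)*(x^2 + 4*x + 4) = (x - 3)*(x + 2)*(x + 4)*(x + 2)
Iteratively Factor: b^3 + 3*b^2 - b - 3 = (b + 1)*(b^2 + 2*b - 3) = (b + 1)*(b + 3)*(b - 1)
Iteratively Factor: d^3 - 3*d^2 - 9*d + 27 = (d - 3)*(d^2 - 9) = (d - 3)*(d + 3)*(d - 3)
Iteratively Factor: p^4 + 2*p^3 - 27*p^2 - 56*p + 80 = (p - 1)*(p^3 + 3*p^2 - 24*p - 80) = (p - 1)*(p + 4)*(p^2 - p - 20) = (p - 1)*(p + 4)^2*(p - 5)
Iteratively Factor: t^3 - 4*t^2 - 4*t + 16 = (t - 2)*(t^2 - 2*t - 8) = (t - 4)*(t - 2)*(t + 2)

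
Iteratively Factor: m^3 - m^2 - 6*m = (m - 3)*(m^2 + 2*m) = (m - 3)*(m + 2)*(m)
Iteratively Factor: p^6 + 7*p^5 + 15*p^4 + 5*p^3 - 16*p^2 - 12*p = (p + 1)*(p^5 + 6*p^4 + 9*p^3 - 4*p^2 - 12*p) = (p + 1)*(p + 2)*(p^4 + 4*p^3 + p^2 - 6*p) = (p - 1)*(p + 1)*(p + 2)*(p^3 + 5*p^2 + 6*p) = p*(p - 1)*(p + 1)*(p + 2)*(p^2 + 5*p + 6) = p*(p - 1)*(p + 1)*(p + 2)*(p + 3)*(p + 2)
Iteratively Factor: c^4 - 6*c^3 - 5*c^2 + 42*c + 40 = (c + 2)*(c^3 - 8*c^2 + 11*c + 20) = (c - 4)*(c + 2)*(c^2 - 4*c - 5) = (c - 5)*(c - 4)*(c + 2)*(c + 1)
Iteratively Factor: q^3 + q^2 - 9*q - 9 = (q + 3)*(q^2 - 2*q - 3) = (q + 1)*(q + 3)*(q - 3)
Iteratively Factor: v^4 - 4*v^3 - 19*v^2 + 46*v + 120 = (v + 2)*(v^3 - 6*v^2 - 7*v + 60) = (v - 4)*(v + 2)*(v^2 - 2*v - 15) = (v - 5)*(v - 4)*(v + 2)*(v + 3)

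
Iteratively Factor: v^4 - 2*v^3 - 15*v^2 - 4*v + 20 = (v + 2)*(v^3 - 4*v^2 - 7*v + 10) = (v - 5)*(v + 2)*(v^2 + v - 2) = (v - 5)*(v - 1)*(v + 2)*(v + 2)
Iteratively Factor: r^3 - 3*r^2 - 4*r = (r + 1)*(r^2 - 4*r) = r*(r + 1)*(r - 4)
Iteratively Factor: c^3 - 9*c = (c + 3)*(c^2 - 3*c) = c*(c + 3)*(c - 3)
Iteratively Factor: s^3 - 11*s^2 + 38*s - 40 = (s - 2)*(s^2 - 9*s + 20) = (s - 5)*(s - 2)*(s - 4)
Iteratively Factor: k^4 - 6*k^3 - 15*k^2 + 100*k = (k - 5)*(k^3 - k^2 - 20*k) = k*(k - 5)*(k^2 - k - 20) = k*(k - 5)^2*(k + 4)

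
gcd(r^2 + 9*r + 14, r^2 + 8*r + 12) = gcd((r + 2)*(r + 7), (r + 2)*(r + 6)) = r + 2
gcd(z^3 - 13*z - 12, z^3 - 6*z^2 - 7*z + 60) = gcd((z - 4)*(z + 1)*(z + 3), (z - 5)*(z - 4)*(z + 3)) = z^2 - z - 12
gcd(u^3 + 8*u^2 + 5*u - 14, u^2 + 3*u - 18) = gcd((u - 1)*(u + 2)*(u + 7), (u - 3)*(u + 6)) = 1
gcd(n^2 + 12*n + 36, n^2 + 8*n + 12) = n + 6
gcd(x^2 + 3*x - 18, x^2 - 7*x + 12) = x - 3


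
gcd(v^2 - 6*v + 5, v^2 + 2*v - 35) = v - 5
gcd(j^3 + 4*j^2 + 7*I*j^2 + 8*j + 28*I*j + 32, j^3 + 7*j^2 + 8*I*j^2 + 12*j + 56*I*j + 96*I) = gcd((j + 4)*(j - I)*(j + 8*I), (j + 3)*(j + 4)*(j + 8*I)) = j^2 + j*(4 + 8*I) + 32*I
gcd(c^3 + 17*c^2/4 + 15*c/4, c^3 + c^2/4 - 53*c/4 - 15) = c^2 + 17*c/4 + 15/4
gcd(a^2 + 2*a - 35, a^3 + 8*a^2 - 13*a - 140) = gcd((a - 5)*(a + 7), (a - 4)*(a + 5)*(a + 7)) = a + 7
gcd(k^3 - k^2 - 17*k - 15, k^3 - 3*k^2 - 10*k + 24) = k + 3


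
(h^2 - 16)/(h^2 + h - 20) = (h + 4)/(h + 5)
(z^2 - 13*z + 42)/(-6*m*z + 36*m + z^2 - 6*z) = (z - 7)/(-6*m + z)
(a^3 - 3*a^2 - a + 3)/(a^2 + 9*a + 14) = (a^3 - 3*a^2 - a + 3)/(a^2 + 9*a + 14)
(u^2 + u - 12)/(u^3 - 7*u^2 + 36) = (u + 4)/(u^2 - 4*u - 12)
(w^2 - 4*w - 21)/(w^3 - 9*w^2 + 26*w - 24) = (w^2 - 4*w - 21)/(w^3 - 9*w^2 + 26*w - 24)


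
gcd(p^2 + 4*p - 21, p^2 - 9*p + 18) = p - 3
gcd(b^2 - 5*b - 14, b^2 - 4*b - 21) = b - 7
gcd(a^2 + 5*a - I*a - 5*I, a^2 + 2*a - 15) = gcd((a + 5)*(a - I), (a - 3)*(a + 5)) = a + 5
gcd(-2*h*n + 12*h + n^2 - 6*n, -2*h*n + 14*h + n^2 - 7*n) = 2*h - n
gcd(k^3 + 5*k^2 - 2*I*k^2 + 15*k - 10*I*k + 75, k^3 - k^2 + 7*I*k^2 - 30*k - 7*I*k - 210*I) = k + 5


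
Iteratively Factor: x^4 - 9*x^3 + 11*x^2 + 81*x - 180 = (x - 3)*(x^3 - 6*x^2 - 7*x + 60) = (x - 4)*(x - 3)*(x^2 - 2*x - 15) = (x - 5)*(x - 4)*(x - 3)*(x + 3)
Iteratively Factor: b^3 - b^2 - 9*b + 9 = (b - 1)*(b^2 - 9) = (b - 3)*(b - 1)*(b + 3)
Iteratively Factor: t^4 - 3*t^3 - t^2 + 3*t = (t - 3)*(t^3 - t) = (t - 3)*(t - 1)*(t^2 + t) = t*(t - 3)*(t - 1)*(t + 1)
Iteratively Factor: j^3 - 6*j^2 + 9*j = (j - 3)*(j^2 - 3*j) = (j - 3)^2*(j)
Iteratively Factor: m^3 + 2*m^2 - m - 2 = (m + 1)*(m^2 + m - 2) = (m + 1)*(m + 2)*(m - 1)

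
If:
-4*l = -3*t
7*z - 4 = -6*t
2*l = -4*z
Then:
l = 8/9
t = 32/27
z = -4/9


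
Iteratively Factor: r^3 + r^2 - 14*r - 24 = (r - 4)*(r^2 + 5*r + 6) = (r - 4)*(r + 2)*(r + 3)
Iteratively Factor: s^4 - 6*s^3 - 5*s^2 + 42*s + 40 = (s - 5)*(s^3 - s^2 - 10*s - 8) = (s - 5)*(s + 2)*(s^2 - 3*s - 4) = (s - 5)*(s - 4)*(s + 2)*(s + 1)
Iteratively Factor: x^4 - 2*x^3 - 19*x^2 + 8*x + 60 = (x - 5)*(x^3 + 3*x^2 - 4*x - 12) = (x - 5)*(x - 2)*(x^2 + 5*x + 6) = (x - 5)*(x - 2)*(x + 3)*(x + 2)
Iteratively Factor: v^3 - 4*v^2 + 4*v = (v)*(v^2 - 4*v + 4) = v*(v - 2)*(v - 2)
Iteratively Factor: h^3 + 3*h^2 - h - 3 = (h + 1)*(h^2 + 2*h - 3) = (h + 1)*(h + 3)*(h - 1)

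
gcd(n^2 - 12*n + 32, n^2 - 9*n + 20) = n - 4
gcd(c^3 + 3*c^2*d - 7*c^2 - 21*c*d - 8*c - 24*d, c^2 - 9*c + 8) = c - 8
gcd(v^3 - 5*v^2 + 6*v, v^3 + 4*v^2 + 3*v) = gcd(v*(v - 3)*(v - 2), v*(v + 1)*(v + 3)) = v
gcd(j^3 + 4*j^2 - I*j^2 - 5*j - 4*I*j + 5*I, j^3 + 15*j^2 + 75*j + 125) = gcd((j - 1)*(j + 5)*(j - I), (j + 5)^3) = j + 5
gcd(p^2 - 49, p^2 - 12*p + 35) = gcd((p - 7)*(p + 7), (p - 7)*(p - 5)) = p - 7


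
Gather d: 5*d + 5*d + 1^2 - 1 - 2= 10*d - 2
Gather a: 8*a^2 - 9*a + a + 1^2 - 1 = 8*a^2 - 8*a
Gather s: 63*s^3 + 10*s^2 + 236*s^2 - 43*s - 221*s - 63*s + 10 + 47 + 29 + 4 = 63*s^3 + 246*s^2 - 327*s + 90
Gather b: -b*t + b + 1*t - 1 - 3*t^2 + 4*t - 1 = b*(1 - t) - 3*t^2 + 5*t - 2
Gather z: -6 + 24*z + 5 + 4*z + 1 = 28*z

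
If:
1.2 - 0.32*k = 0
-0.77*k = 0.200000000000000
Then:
No Solution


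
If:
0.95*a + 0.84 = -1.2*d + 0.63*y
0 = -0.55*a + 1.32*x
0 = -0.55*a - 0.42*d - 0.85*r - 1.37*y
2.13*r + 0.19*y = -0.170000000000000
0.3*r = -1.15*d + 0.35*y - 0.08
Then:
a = -0.74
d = 0.06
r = -0.11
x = -0.31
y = 0.34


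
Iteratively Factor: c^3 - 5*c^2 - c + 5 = (c - 5)*(c^2 - 1) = (c - 5)*(c + 1)*(c - 1)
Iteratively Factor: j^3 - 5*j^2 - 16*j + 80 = (j + 4)*(j^2 - 9*j + 20) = (j - 4)*(j + 4)*(j - 5)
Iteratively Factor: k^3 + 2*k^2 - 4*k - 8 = (k + 2)*(k^2 - 4) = (k + 2)^2*(k - 2)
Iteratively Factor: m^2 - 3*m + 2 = (m - 1)*(m - 2)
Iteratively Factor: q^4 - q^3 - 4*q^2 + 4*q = (q)*(q^3 - q^2 - 4*q + 4) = q*(q - 1)*(q^2 - 4) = q*(q - 2)*(q - 1)*(q + 2)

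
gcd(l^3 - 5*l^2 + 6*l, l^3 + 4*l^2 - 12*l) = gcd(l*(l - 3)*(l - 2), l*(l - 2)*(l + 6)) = l^2 - 2*l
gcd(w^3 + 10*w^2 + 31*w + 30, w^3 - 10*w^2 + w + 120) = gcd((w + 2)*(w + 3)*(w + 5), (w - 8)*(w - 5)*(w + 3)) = w + 3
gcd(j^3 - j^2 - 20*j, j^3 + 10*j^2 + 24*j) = j^2 + 4*j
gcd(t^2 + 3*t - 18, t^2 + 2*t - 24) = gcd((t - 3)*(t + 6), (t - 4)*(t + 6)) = t + 6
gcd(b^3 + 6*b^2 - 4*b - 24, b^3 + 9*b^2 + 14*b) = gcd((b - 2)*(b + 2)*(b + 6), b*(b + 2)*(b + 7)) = b + 2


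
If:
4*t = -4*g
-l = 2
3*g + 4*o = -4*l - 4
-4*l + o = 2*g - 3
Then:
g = 48/11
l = -2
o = -25/11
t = -48/11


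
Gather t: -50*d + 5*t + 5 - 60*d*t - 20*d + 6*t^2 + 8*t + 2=-70*d + 6*t^2 + t*(13 - 60*d) + 7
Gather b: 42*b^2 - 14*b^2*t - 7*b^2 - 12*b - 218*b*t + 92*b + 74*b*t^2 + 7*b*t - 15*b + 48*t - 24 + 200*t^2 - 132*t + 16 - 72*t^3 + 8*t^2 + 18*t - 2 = b^2*(35 - 14*t) + b*(74*t^2 - 211*t + 65) - 72*t^3 + 208*t^2 - 66*t - 10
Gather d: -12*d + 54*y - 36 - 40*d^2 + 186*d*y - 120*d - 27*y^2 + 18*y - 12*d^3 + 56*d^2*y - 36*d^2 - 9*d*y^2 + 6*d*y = -12*d^3 + d^2*(56*y - 76) + d*(-9*y^2 + 192*y - 132) - 27*y^2 + 72*y - 36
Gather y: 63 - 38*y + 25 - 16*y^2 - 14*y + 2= -16*y^2 - 52*y + 90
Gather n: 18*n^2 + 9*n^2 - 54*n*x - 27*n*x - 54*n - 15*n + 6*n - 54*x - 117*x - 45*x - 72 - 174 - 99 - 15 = 27*n^2 + n*(-81*x - 63) - 216*x - 360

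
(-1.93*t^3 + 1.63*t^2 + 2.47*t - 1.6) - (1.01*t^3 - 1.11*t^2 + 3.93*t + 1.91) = -2.94*t^3 + 2.74*t^2 - 1.46*t - 3.51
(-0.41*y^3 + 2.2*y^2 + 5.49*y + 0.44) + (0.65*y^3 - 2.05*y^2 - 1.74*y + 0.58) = 0.24*y^3 + 0.15*y^2 + 3.75*y + 1.02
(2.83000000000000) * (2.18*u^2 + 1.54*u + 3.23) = 6.1694*u^2 + 4.3582*u + 9.1409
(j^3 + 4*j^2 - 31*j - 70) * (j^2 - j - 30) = j^5 + 3*j^4 - 65*j^3 - 159*j^2 + 1000*j + 2100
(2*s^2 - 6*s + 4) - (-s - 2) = 2*s^2 - 5*s + 6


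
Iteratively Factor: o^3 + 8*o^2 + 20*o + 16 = (o + 4)*(o^2 + 4*o + 4) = (o + 2)*(o + 4)*(o + 2)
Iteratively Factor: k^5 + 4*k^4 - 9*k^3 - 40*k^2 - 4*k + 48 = (k + 2)*(k^4 + 2*k^3 - 13*k^2 - 14*k + 24) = (k - 3)*(k + 2)*(k^3 + 5*k^2 + 2*k - 8) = (k - 3)*(k + 2)*(k + 4)*(k^2 + k - 2) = (k - 3)*(k - 1)*(k + 2)*(k + 4)*(k + 2)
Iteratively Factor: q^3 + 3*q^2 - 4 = (q + 2)*(q^2 + q - 2) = (q + 2)^2*(q - 1)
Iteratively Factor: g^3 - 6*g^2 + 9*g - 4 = (g - 1)*(g^2 - 5*g + 4) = (g - 1)^2*(g - 4)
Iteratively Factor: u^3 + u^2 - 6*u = (u)*(u^2 + u - 6) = u*(u + 3)*(u - 2)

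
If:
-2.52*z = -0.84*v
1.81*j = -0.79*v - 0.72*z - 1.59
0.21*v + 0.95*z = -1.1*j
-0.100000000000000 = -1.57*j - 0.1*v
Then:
No Solution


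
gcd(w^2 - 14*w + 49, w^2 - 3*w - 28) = w - 7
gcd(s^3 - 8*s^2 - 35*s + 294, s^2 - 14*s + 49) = s^2 - 14*s + 49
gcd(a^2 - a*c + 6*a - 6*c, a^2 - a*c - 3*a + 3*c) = a - c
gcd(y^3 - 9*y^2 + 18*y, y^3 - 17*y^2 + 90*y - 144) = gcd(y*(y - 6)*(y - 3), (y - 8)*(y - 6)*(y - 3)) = y^2 - 9*y + 18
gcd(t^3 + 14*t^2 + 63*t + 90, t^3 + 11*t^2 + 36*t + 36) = t^2 + 9*t + 18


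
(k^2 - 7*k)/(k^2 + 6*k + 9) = k*(k - 7)/(k^2 + 6*k + 9)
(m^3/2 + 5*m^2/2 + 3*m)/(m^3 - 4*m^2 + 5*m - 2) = m*(m^2 + 5*m + 6)/(2*(m^3 - 4*m^2 + 5*m - 2))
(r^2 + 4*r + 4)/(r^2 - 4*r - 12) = (r + 2)/(r - 6)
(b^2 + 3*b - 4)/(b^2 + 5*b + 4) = (b - 1)/(b + 1)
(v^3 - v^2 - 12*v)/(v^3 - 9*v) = (v - 4)/(v - 3)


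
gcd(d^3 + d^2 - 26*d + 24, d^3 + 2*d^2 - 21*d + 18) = d^2 + 5*d - 6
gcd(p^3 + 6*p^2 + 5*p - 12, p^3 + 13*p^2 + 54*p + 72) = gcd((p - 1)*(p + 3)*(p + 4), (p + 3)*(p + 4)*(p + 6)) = p^2 + 7*p + 12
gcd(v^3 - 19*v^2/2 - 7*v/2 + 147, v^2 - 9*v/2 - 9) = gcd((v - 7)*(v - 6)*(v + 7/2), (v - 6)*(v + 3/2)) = v - 6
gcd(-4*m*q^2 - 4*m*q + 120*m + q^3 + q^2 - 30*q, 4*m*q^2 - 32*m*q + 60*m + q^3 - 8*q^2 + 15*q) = q - 5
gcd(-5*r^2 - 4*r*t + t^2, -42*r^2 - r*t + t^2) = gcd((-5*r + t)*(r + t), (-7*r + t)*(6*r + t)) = 1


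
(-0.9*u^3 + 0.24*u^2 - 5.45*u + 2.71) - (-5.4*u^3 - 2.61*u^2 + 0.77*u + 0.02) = 4.5*u^3 + 2.85*u^2 - 6.22*u + 2.69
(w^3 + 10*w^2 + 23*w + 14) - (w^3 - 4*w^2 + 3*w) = 14*w^2 + 20*w + 14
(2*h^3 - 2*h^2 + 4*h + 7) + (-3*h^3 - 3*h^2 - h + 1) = -h^3 - 5*h^2 + 3*h + 8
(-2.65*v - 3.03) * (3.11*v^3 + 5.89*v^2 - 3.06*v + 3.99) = -8.2415*v^4 - 25.0318*v^3 - 9.7377*v^2 - 1.3017*v - 12.0897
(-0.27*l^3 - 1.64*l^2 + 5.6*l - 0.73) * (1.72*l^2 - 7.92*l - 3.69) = -0.4644*l^5 - 0.682399999999999*l^4 + 23.6171*l^3 - 39.556*l^2 - 14.8824*l + 2.6937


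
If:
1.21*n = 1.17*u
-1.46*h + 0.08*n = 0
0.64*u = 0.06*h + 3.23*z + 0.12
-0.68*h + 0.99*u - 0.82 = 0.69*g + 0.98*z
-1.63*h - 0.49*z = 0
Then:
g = -1.03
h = 0.01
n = 0.10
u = 0.10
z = -0.02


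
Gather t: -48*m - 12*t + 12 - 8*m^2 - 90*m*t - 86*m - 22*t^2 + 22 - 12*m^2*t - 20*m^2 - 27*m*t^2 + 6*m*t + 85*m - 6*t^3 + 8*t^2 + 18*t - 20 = -28*m^2 - 49*m - 6*t^3 + t^2*(-27*m - 14) + t*(-12*m^2 - 84*m + 6) + 14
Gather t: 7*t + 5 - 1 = 7*t + 4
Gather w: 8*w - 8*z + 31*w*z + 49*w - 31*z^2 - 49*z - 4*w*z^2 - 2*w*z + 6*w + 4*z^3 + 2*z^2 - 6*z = w*(-4*z^2 + 29*z + 63) + 4*z^3 - 29*z^2 - 63*z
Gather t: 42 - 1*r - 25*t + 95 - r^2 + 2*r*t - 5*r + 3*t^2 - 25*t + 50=-r^2 - 6*r + 3*t^2 + t*(2*r - 50) + 187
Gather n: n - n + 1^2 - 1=0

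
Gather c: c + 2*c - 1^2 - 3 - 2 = 3*c - 6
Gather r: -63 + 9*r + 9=9*r - 54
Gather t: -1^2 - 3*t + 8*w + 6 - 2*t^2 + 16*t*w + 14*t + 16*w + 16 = -2*t^2 + t*(16*w + 11) + 24*w + 21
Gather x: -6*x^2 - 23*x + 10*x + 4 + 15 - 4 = -6*x^2 - 13*x + 15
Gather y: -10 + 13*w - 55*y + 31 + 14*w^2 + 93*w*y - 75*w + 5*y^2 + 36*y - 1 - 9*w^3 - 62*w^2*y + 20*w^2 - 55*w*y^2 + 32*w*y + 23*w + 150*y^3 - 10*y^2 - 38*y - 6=-9*w^3 + 34*w^2 - 39*w + 150*y^3 + y^2*(-55*w - 5) + y*(-62*w^2 + 125*w - 57) + 14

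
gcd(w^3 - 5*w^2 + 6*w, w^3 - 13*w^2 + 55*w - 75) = w - 3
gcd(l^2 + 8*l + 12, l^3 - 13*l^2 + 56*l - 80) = 1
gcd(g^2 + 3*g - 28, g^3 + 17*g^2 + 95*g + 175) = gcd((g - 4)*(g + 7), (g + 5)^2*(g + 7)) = g + 7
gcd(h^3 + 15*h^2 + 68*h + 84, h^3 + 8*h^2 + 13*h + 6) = h + 6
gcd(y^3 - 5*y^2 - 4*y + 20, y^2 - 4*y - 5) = y - 5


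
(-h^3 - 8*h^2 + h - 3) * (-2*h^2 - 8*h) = 2*h^5 + 24*h^4 + 62*h^3 - 2*h^2 + 24*h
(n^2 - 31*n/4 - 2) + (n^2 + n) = 2*n^2 - 27*n/4 - 2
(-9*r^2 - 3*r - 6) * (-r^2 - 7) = 9*r^4 + 3*r^3 + 69*r^2 + 21*r + 42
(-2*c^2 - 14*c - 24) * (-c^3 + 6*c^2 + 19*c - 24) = 2*c^5 + 2*c^4 - 98*c^3 - 362*c^2 - 120*c + 576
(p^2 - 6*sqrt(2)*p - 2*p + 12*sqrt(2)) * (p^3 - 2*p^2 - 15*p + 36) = p^5 - 6*sqrt(2)*p^4 - 4*p^4 - 11*p^3 + 24*sqrt(2)*p^3 + 66*p^2 + 66*sqrt(2)*p^2 - 396*sqrt(2)*p - 72*p + 432*sqrt(2)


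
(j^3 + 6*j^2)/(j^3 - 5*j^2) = (j + 6)/(j - 5)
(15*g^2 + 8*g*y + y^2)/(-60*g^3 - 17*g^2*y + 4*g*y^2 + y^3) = 1/(-4*g + y)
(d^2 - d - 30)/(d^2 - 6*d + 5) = (d^2 - d - 30)/(d^2 - 6*d + 5)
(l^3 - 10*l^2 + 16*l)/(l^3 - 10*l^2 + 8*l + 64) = l*(l - 2)/(l^2 - 2*l - 8)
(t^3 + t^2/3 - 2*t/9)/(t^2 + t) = (t^2 + t/3 - 2/9)/(t + 1)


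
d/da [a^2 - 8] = 2*a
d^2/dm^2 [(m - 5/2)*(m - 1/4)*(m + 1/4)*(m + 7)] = 12*m^2 + 27*m - 281/8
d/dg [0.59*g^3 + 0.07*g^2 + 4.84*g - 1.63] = 1.77*g^2 + 0.14*g + 4.84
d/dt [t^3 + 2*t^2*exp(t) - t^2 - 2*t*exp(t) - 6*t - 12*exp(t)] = 2*t^2*exp(t) + 3*t^2 + 2*t*exp(t) - 2*t - 14*exp(t) - 6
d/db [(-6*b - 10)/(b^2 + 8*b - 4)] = 2*(3*b^2 + 10*b + 52)/(b^4 + 16*b^3 + 56*b^2 - 64*b + 16)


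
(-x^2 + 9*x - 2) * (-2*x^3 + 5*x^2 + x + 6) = 2*x^5 - 23*x^4 + 48*x^3 - 7*x^2 + 52*x - 12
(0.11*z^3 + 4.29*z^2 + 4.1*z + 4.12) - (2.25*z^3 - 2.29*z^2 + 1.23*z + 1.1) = -2.14*z^3 + 6.58*z^2 + 2.87*z + 3.02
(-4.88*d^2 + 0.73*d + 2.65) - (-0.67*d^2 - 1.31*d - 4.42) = -4.21*d^2 + 2.04*d + 7.07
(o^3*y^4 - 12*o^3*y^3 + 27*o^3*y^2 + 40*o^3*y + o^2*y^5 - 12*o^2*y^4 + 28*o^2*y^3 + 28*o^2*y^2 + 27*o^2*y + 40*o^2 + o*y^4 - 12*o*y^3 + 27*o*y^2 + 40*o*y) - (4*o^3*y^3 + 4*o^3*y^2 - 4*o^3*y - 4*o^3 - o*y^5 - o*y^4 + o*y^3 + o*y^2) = o^3*y^4 - 16*o^3*y^3 + 23*o^3*y^2 + 44*o^3*y + 4*o^3 + o^2*y^5 - 12*o^2*y^4 + 28*o^2*y^3 + 28*o^2*y^2 + 27*o^2*y + 40*o^2 + o*y^5 + 2*o*y^4 - 13*o*y^3 + 26*o*y^2 + 40*o*y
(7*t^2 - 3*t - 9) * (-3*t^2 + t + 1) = -21*t^4 + 16*t^3 + 31*t^2 - 12*t - 9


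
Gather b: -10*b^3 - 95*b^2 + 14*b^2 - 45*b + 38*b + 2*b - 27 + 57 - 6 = -10*b^3 - 81*b^2 - 5*b + 24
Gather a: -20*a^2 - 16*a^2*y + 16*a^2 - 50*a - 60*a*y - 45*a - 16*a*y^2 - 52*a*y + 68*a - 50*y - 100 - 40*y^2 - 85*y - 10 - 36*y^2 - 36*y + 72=a^2*(-16*y - 4) + a*(-16*y^2 - 112*y - 27) - 76*y^2 - 171*y - 38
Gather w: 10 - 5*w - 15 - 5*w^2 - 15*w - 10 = -5*w^2 - 20*w - 15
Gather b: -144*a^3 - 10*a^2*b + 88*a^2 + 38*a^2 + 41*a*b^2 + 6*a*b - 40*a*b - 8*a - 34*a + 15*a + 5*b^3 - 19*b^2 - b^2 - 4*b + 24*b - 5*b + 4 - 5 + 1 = -144*a^3 + 126*a^2 - 27*a + 5*b^3 + b^2*(41*a - 20) + b*(-10*a^2 - 34*a + 15)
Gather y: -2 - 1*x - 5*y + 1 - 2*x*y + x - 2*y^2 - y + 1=-2*y^2 + y*(-2*x - 6)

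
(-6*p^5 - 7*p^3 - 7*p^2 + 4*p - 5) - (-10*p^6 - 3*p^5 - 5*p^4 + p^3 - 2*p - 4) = 10*p^6 - 3*p^5 + 5*p^4 - 8*p^3 - 7*p^2 + 6*p - 1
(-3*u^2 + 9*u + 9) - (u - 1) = -3*u^2 + 8*u + 10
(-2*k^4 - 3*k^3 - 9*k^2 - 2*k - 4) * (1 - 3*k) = 6*k^5 + 7*k^4 + 24*k^3 - 3*k^2 + 10*k - 4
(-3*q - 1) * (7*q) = -21*q^2 - 7*q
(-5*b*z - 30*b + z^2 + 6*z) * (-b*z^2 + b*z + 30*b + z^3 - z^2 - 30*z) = 5*b^2*z^3 + 25*b^2*z^2 - 180*b^2*z - 900*b^2 - 6*b*z^4 - 30*b*z^3 + 216*b*z^2 + 1080*b*z + z^5 + 5*z^4 - 36*z^3 - 180*z^2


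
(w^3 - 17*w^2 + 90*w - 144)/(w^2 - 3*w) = w - 14 + 48/w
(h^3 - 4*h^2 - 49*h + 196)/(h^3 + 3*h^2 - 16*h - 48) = (h^2 - 49)/(h^2 + 7*h + 12)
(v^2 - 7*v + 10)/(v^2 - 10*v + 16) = (v - 5)/(v - 8)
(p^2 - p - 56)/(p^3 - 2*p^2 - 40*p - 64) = (p + 7)/(p^2 + 6*p + 8)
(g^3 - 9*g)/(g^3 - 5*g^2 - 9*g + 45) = g/(g - 5)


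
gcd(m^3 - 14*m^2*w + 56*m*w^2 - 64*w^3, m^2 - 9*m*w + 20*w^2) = -m + 4*w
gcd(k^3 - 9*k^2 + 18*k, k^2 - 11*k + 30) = k - 6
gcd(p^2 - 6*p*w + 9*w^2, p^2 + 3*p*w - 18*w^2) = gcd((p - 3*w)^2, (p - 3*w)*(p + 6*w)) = p - 3*w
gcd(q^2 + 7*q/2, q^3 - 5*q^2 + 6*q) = q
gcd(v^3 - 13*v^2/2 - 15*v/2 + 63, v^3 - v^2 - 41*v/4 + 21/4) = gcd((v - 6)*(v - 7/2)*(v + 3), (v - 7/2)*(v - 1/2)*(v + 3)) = v^2 - v/2 - 21/2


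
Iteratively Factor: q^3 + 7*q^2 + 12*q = (q + 3)*(q^2 + 4*q) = (q + 3)*(q + 4)*(q)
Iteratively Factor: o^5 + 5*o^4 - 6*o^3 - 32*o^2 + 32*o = (o + 4)*(o^4 + o^3 - 10*o^2 + 8*o) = (o - 1)*(o + 4)*(o^3 + 2*o^2 - 8*o) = (o - 1)*(o + 4)^2*(o^2 - 2*o) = o*(o - 1)*(o + 4)^2*(o - 2)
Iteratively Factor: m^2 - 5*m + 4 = (m - 4)*(m - 1)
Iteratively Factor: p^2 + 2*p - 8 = (p - 2)*(p + 4)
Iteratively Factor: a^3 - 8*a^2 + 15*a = (a - 5)*(a^2 - 3*a) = a*(a - 5)*(a - 3)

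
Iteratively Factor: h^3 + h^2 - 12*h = (h)*(h^2 + h - 12) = h*(h - 3)*(h + 4)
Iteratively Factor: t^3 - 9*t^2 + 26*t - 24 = (t - 3)*(t^2 - 6*t + 8) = (t - 4)*(t - 3)*(t - 2)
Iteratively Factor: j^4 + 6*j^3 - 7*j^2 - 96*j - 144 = (j - 4)*(j^3 + 10*j^2 + 33*j + 36) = (j - 4)*(j + 3)*(j^2 + 7*j + 12) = (j - 4)*(j + 3)^2*(j + 4)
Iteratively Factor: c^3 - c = (c - 1)*(c^2 + c) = c*(c - 1)*(c + 1)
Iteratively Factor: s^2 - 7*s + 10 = (s - 2)*(s - 5)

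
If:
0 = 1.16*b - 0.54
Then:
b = 0.47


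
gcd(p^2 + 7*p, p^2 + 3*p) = p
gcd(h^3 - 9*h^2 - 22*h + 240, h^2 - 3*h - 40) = h^2 - 3*h - 40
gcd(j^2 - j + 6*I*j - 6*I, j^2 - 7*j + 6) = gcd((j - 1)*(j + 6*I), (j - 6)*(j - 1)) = j - 1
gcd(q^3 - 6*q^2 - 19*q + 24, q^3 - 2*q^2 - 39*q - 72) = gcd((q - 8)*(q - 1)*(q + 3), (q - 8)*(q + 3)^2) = q^2 - 5*q - 24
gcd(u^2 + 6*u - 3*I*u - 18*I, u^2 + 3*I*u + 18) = u - 3*I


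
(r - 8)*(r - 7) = r^2 - 15*r + 56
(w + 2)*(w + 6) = w^2 + 8*w + 12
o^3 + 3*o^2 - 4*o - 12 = (o - 2)*(o + 2)*(o + 3)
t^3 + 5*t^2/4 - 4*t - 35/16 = (t - 7/4)*(t + 1/2)*(t + 5/2)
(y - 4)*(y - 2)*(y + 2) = y^3 - 4*y^2 - 4*y + 16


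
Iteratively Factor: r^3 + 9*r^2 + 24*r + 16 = (r + 4)*(r^2 + 5*r + 4) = (r + 4)^2*(r + 1)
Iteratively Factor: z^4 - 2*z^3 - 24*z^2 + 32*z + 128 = (z - 4)*(z^3 + 2*z^2 - 16*z - 32) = (z - 4)*(z + 2)*(z^2 - 16) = (z - 4)^2*(z + 2)*(z + 4)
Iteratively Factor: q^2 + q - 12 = (q - 3)*(q + 4)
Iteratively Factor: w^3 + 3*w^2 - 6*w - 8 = (w + 4)*(w^2 - w - 2) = (w + 1)*(w + 4)*(w - 2)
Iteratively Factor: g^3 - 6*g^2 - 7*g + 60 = (g + 3)*(g^2 - 9*g + 20) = (g - 5)*(g + 3)*(g - 4)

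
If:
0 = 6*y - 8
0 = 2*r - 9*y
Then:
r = 6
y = 4/3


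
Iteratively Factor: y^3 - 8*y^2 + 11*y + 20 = (y - 5)*(y^2 - 3*y - 4) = (y - 5)*(y + 1)*(y - 4)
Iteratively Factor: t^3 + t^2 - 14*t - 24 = (t + 3)*(t^2 - 2*t - 8) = (t + 2)*(t + 3)*(t - 4)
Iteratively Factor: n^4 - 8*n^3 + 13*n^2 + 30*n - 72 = (n - 4)*(n^3 - 4*n^2 - 3*n + 18) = (n - 4)*(n + 2)*(n^2 - 6*n + 9) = (n - 4)*(n - 3)*(n + 2)*(n - 3)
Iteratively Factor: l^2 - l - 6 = (l + 2)*(l - 3)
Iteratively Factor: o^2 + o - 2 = (o + 2)*(o - 1)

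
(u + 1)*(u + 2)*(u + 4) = u^3 + 7*u^2 + 14*u + 8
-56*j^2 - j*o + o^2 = (-8*j + o)*(7*j + o)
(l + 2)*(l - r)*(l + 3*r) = l^3 + 2*l^2*r + 2*l^2 - 3*l*r^2 + 4*l*r - 6*r^2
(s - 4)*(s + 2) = s^2 - 2*s - 8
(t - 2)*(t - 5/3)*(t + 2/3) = t^3 - 3*t^2 + 8*t/9 + 20/9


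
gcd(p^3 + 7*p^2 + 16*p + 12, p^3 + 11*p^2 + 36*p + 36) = p^2 + 5*p + 6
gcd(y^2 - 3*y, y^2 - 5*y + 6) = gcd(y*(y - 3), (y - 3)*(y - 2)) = y - 3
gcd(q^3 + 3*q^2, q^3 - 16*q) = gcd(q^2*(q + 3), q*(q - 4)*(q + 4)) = q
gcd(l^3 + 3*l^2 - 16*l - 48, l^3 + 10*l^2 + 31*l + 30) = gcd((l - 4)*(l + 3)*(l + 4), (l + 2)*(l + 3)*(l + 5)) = l + 3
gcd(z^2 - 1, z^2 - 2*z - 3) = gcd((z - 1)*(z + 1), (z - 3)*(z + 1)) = z + 1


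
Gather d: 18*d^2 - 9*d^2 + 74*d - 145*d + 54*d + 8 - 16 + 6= 9*d^2 - 17*d - 2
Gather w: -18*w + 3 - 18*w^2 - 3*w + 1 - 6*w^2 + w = -24*w^2 - 20*w + 4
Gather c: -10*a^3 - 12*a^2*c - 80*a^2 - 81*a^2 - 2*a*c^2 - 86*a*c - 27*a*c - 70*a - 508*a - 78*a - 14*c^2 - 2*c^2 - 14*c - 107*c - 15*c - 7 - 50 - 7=-10*a^3 - 161*a^2 - 656*a + c^2*(-2*a - 16) + c*(-12*a^2 - 113*a - 136) - 64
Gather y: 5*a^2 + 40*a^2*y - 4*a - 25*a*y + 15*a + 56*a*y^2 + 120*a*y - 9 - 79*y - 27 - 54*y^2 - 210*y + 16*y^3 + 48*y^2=5*a^2 + 11*a + 16*y^3 + y^2*(56*a - 6) + y*(40*a^2 + 95*a - 289) - 36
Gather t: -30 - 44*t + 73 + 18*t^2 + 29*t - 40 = 18*t^2 - 15*t + 3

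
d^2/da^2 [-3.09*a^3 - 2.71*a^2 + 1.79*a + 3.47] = -18.54*a - 5.42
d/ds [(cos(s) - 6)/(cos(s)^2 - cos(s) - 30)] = sin(s)/(cos(s) + 5)^2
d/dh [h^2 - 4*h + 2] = 2*h - 4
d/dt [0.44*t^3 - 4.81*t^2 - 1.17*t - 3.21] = 1.32*t^2 - 9.62*t - 1.17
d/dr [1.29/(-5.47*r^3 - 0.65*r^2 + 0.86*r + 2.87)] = (21.1689*r^2 + 1.677*r - 1.1094)/(5.47*r^3 + 0.65*r^2 - 0.86*r - 2.87)^2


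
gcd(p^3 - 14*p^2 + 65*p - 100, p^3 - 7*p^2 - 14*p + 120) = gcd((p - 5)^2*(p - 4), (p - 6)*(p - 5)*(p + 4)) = p - 5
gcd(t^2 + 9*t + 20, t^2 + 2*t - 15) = t + 5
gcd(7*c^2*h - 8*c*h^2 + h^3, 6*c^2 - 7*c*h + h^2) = c - h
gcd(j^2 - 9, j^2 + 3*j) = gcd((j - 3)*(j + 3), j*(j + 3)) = j + 3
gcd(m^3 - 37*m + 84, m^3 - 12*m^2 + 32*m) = m - 4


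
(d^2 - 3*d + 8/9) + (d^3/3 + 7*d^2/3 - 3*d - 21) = d^3/3 + 10*d^2/3 - 6*d - 181/9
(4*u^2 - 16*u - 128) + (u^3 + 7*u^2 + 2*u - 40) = u^3 + 11*u^2 - 14*u - 168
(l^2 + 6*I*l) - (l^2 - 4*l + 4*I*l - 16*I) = 4*l + 2*I*l + 16*I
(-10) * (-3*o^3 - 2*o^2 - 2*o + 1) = 30*o^3 + 20*o^2 + 20*o - 10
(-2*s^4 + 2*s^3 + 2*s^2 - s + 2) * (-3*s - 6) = 6*s^5 + 6*s^4 - 18*s^3 - 9*s^2 - 12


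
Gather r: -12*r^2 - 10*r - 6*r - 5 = -12*r^2 - 16*r - 5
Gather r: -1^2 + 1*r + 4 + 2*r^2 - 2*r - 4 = 2*r^2 - r - 1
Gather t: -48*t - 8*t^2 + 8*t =-8*t^2 - 40*t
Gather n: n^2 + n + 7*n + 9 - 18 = n^2 + 8*n - 9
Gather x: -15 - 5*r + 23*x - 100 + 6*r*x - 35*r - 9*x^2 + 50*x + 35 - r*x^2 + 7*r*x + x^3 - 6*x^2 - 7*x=-40*r + x^3 + x^2*(-r - 15) + x*(13*r + 66) - 80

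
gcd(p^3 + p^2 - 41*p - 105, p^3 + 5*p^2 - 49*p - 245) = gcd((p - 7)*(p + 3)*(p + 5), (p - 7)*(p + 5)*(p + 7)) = p^2 - 2*p - 35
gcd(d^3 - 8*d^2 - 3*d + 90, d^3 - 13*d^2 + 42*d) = d - 6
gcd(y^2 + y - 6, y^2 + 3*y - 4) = 1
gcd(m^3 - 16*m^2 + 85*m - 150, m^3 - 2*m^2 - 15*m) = m - 5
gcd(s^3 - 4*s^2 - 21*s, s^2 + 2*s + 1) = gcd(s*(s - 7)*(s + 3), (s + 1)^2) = 1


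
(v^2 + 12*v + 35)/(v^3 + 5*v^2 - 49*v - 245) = 1/(v - 7)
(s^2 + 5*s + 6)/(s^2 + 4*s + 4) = (s + 3)/(s + 2)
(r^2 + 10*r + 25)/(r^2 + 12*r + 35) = (r + 5)/(r + 7)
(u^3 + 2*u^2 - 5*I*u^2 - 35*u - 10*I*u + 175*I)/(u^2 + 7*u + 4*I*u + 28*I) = (u^2 - 5*u*(1 + I) + 25*I)/(u + 4*I)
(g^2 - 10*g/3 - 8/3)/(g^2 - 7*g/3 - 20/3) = (3*g + 2)/(3*g + 5)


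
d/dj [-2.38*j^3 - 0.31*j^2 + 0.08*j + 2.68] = -7.14*j^2 - 0.62*j + 0.08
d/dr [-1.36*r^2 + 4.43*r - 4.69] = 4.43 - 2.72*r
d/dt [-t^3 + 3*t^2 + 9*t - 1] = -3*t^2 + 6*t + 9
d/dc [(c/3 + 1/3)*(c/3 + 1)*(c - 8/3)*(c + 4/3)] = 4*c^3/9 + 8*c^2/9 - 106*c/81 - 164/81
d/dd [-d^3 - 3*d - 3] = -3*d^2 - 3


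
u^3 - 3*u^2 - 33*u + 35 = (u - 7)*(u - 1)*(u + 5)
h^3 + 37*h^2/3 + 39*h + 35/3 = (h + 1/3)*(h + 5)*(h + 7)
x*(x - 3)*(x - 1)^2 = x^4 - 5*x^3 + 7*x^2 - 3*x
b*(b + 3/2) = b^2 + 3*b/2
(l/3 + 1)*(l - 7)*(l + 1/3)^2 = l^4/3 - 10*l^3/9 - 212*l^2/27 - 130*l/27 - 7/9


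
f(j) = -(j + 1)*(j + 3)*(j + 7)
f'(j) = -(j + 1)*(j + 3) - (j + 1)*(j + 7) - (j + 3)*(j + 7)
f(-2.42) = 3.77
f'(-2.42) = 4.67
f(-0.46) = -8.97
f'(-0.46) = -21.51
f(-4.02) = -9.18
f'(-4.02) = 8.96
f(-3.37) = -3.18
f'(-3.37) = 9.07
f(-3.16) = -1.33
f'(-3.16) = 8.56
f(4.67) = -507.52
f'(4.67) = -199.17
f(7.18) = -1180.80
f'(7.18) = -343.62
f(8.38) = -1641.73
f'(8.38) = -426.03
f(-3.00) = 0.00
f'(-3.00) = 8.00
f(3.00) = -240.00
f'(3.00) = -124.00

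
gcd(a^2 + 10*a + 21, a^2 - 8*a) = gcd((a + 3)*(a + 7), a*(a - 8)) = 1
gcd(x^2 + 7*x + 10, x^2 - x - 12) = 1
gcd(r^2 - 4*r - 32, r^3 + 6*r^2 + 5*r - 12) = r + 4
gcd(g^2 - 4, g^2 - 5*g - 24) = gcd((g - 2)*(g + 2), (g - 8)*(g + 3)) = 1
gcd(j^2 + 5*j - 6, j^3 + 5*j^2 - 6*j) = j^2 + 5*j - 6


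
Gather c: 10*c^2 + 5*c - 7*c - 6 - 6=10*c^2 - 2*c - 12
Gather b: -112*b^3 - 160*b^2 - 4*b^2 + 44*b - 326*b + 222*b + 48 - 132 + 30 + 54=-112*b^3 - 164*b^2 - 60*b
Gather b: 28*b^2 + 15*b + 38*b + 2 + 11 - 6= 28*b^2 + 53*b + 7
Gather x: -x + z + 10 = -x + z + 10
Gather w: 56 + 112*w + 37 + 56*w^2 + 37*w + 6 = 56*w^2 + 149*w + 99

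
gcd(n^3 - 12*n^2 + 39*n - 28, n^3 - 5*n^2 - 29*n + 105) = n - 7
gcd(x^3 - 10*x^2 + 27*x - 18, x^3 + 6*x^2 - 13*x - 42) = x - 3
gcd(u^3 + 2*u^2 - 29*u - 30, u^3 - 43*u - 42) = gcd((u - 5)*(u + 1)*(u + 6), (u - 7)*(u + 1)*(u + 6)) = u^2 + 7*u + 6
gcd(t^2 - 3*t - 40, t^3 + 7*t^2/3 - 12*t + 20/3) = t + 5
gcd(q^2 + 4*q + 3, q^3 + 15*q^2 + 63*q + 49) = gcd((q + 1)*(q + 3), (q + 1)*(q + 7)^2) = q + 1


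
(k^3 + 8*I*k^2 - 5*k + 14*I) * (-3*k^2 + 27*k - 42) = -3*k^5 + 27*k^4 - 24*I*k^4 - 27*k^3 + 216*I*k^3 - 135*k^2 - 378*I*k^2 + 210*k + 378*I*k - 588*I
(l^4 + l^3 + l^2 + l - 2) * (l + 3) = l^5 + 4*l^4 + 4*l^3 + 4*l^2 + l - 6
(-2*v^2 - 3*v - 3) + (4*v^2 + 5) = 2*v^2 - 3*v + 2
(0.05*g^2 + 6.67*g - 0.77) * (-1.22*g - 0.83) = -0.061*g^3 - 8.1789*g^2 - 4.5967*g + 0.6391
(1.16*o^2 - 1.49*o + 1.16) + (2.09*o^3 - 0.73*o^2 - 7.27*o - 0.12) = 2.09*o^3 + 0.43*o^2 - 8.76*o + 1.04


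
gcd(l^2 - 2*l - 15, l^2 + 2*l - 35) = l - 5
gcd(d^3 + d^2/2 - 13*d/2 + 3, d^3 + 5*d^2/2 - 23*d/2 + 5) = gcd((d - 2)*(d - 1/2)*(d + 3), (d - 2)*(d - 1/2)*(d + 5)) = d^2 - 5*d/2 + 1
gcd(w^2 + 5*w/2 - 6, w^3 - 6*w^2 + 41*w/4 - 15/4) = 1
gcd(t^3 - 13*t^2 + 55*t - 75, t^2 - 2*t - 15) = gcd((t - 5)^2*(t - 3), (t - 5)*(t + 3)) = t - 5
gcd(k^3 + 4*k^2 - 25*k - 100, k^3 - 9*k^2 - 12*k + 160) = k^2 - k - 20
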